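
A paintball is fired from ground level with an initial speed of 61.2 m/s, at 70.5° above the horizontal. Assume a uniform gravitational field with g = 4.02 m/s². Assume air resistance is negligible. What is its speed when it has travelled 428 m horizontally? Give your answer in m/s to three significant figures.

33.5 m/s

vₓ = 61.20 cos 70.5° = 20.43 m/s; v_y0 = 61.20 sin 70.5° = 57.69 m/s.
x = vₓ t ⇒ t = 428/20.43 = 20.95 s.
Vertical velocity there: v_y = v_y0 − g t = 57.69 − 4.02 × 20.95 = −26.53 m/s.
Speed: √(vₓ² + v_y²) = √(20.43² + 26.53²) = 33.49 m/s.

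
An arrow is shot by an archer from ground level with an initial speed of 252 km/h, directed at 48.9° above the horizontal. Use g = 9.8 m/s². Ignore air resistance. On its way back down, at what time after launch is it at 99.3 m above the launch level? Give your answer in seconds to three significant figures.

8.33 s

Convert: 252 km/h = 252/3.6 = 70.00 m/s.
Horizontal component vₓ = 70.00 cos 48.9° = 46.02 m/s; vertical v_y0 = 70.00 sin 48.9° = 52.75 m/s.
Set y = v_y0 t − ½ g t² = 99.3: 4.900 t² − 52.75 t + 99.3 = 0.
t = [52.75 ± √(52.75² − 2·9.80·99.3)] / 9.80 = (52.75 ± 28.92) / 9.80, so t = 2.432 s or t = 8.333 s.
The descending-branch root is 8.333 s.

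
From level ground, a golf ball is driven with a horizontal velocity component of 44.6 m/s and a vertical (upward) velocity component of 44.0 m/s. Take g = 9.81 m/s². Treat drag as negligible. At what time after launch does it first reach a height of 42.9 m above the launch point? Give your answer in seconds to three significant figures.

1.11 s

Require v_y0 t − ½ g t² = 42.9, i.e. 4.905 t² − 44.00 t + 42.9 = 0.
Quadratic formula: t = (44.00 ± √1094.3) / 9.81 = (44.00 ± 33.08) / 9.81 → t = 1.113 s or 7.857 s.
The first (ascending) time is 1.113 s.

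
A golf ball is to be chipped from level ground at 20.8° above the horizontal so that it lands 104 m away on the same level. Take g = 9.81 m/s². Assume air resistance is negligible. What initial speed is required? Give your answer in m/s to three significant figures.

39.2 m/s

Level-ground range: R = v₀² sin(2θ)/g, so v₀ = √(gR / sin 2θ).
v₀ = √(9.81 × 104 / sin 41.60°) = √(1020 / 0.6639) = √1536.7 = 39.20 m/s.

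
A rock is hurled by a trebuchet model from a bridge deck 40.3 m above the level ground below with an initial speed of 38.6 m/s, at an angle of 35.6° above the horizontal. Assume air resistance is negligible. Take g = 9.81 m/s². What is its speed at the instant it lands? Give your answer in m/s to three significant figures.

Components: vₓ = 38.60 cos 35.6° = 31.39 m/s, v_y0 = 38.60 sin 35.6° = 22.47 m/s.
The projectile lands when y = 40.3 + (22.47) t − ½·9.81·t² = 0. Positive root: t = (22.47 + √(22.47² + 2·9.81·40.3)) / 9.81 = (22.47 + 35.99) / 9.81 = 5.960 s.
Vertical velocity at impact: v_y = v_y0 − g t = 22.47 − 9.81 × 5.960 = −35.99 m/s.
Speed: |v| = √(vₓ² + v_y²) = √(31.39² + 35.99²) = 47.76 m/s.

47.8 m/s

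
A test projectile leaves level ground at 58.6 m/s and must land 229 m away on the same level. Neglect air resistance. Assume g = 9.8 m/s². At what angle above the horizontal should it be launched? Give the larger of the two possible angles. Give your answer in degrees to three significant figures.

69.6°

Level-ground range R = v₀² sin(2θ)/g ⇒ sin(2θ) = gR/v₀² = 9.80 × 229 / 58.6² = 0.6535.
2θ = 40.81° or 180° − 40.81° = 139.2°, so θ = 20.40° or 69.60°.
The larger angle is 69.60°.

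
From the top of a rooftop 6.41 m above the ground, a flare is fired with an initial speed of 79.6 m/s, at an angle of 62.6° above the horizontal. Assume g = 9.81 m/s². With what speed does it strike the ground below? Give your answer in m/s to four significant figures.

Resolve: vₓ = 79.60 cos 62.6° = 36.63 m/s and v_y0 = 79.60 sin 62.6° = 70.67 m/s.
Vertical motion (up positive, ground at y = 0): 4.905 t² − (70.67) t − 6.41 = 0, so t = (70.67 + √(70.67² + 2·9.81·6.41)) / 9.81 = (70.67 + 71.55) / 9.81 = 14.50 s.
Vertical velocity at impact: v_y = v_y0 − g t = 70.67 − 9.81 × 14.50 = −71.55 m/s.
Speed: |v| = √(vₓ² + v_y²) = √(36.63² + 71.55²) = 80.39 m/s.

80.39 m/s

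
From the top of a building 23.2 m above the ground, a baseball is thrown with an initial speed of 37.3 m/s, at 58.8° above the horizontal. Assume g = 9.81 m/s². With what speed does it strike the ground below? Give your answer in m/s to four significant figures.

42.97 m/s

Horizontal component vₓ = 37.30 cos 58.8° = 19.32 m/s; vertical v_y0 = 37.30 sin 58.8° = 31.91 m/s.
Vertical motion (up positive, ground at y = 0): 4.905 t² − (31.91) t − 23.2 = 0, so t = (31.91 + √(31.91² + 2·9.81·23.2)) / 9.81 = (31.91 + 38.38) / 9.81 = 7.165 s.
Vertical velocity at impact: v_y = v_y0 − g t = 31.91 − 9.81 × 7.165 = −38.38 m/s.
Speed: |v| = √(vₓ² + v_y²) = √(19.32² + 38.38²) = 42.97 m/s.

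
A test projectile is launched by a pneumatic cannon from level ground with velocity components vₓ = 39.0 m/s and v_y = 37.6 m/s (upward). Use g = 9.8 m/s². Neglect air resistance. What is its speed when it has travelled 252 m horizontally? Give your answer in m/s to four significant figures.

Time to reach x = 252 m: t = x/vₓ = 252/39.00 = 6.462 s.
Vertical velocity there: v_y = v_y0 − g t = 37.60 − 9.80 × 6.462 = −25.72 m/s.
Speed: √(vₓ² + v_y²) = √(39.00² + 25.72²) = 46.72 m/s.

46.72 m/s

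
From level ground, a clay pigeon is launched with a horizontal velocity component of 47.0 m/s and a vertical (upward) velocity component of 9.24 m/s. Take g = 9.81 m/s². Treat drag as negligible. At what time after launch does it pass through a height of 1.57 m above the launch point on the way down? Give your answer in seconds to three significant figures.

Set y = v_y0 t − ½ g t² = 1.57: 4.905 t² − 9.240 t + 1.57 = 0.
Quadratic formula: t = (9.240 ± √54.574) / 9.81 = (9.240 ± 7.387) / 9.81 → t = 0.1888 s or 1.695 s.
The descending-branch root is 1.695 s.

1.69 s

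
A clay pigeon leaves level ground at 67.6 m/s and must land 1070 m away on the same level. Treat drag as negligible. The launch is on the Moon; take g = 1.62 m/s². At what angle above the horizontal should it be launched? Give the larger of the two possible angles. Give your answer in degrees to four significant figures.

R = v₀² sin 2θ / g gives sin 2θ = gR/v₀² = 1.62·1070/67.6² = 0.3793.
2θ = 22.29° or 180° − 22.29° = 157.7°, so θ = 11.15° or 78.85°.
The larger angle is 78.85°.

78.85°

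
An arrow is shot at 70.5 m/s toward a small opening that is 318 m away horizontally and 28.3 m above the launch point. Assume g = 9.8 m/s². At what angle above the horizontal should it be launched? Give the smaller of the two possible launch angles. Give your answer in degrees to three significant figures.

25.3°

Trajectory: y = x tanθ − g x² (1 + tan²θ)/(2v₀²). With x = 318, y = 28.3, v₀ = 70.5, g = 9.80:
99.69 tan²θ − 318 tanθ + (128.0) = 0.
tanθ = [318 ± √(318² − 4 × 99.69 × (128.0))] / (2 × 99.69) = (318 ± 223.8) / 199.4, giving tanθ = 0.4725 or 2.717.
θ = 25.29° or 69.80°; the smaller is 25.29°.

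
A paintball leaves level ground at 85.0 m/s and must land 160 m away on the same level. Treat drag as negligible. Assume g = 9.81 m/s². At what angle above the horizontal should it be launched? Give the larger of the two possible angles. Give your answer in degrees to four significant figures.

83.73°

From R = (v₀²/g) sin 2θ: sin 2θ = 9.81 × 160 / 7225.0 = 0.2172.
2θ = 12.55° or 180° − 12.55° = 167.5°, so θ = 6.274° or 83.73°.
The larger angle is 83.73°.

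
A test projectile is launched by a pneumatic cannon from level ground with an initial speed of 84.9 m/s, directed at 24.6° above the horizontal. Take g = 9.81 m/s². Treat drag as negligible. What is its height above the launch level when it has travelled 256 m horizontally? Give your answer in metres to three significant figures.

vₓ = 84.90 cos 24.6° = 77.19 m/s; v_y0 = 84.90 sin 24.6° = 35.34 m/s.
At x = 256 m, t = x/vₓ = 256/77.19 = 3.316 s.
Height: y = v_y0 t − ½ g t² = 35.34 × 3.316 − 4.905 × 3.316² = 117.2 − 53.94 = 63.26 m.

63.3 m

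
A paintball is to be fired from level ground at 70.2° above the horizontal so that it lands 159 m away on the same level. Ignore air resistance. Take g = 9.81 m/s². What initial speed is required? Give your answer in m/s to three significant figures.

Level-ground range: R = v₀² sin(2θ)/g, so v₀ = √(gR / sin 2θ).
v₀ = √(9.81 × 159 / sin 140.4°) = √(1560 / 0.6374) = √2447.0 = 49.47 m/s.

49.5 m/s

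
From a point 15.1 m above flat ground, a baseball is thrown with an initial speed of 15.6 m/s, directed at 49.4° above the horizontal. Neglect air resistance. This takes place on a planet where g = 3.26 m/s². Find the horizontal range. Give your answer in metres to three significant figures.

Horizontal component vₓ = 15.60 cos 49.4° = 10.15 m/s; vertical v_y0 = 15.60 sin 49.4° = 11.84 m/s.
With up positive and y = 0 at the ground: y(t) = 15.1 + (11.84) t − 1.630 t². Setting y = 0 and taking the positive root: t = [11.84 + √(11.84² + 2·3.26·15.1)] / 3.26 = (11.84 + 15.45) / 3.26 = 8.373 s.
Horizontal distance: R = vₓ t = 10.15 × 8.373 = 85.00 m.

85.0 m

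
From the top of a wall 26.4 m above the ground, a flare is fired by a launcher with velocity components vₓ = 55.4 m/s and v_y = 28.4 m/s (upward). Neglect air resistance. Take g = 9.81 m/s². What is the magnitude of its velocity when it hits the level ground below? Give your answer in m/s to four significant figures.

66.28 m/s

With up positive and y = 0 at the ground: y(t) = 26.4 + (28.40) t − 4.905 t². Setting y = 0 and taking the positive root: t = [28.40 + √(28.40² + 2·9.81·26.4)] / 9.81 = (28.40 + 36.39) / 9.81 = 6.605 s.
Vertical velocity at impact: v_y = v_y0 − g t = 28.40 − 9.81 × 6.605 = −36.39 m/s.
Speed: |v| = √(vₓ² + v_y²) = √(55.40² + 36.39²) = 66.28 m/s.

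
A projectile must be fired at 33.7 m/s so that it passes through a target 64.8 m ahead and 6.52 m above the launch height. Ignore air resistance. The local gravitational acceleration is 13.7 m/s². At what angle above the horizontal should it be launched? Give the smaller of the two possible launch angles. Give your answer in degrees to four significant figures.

33.57°

Trajectory: y = x tanθ − g x² (1 + tan²θ)/(2v₀²). With x = 64.8, y = 6.52, v₀ = 33.7, g = 13.7:
25.33 tan²θ − 64.8 tanθ + (31.85) = 0.
tanθ = [64.8 ± √(64.8² − 4 × 25.33 × (31.85))] / (2 × 25.33) = (64.8 ± 31.19) / 50.65, giving tanθ = 0.6636 or 1.895.
θ = 33.57° or 62.18°; the smaller is 33.57°.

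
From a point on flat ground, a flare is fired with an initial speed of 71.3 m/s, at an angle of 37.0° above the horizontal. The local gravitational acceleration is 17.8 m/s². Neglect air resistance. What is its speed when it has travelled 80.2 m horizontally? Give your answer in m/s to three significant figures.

59.7 m/s

Components: vₓ = 71.30 cos 37.0° = 56.94 m/s, v_y0 = 71.30 sin 37.0° = 42.91 m/s.
x = vₓ t ⇒ t = 80.2/56.94 = 1.408 s.
Vertical velocity there: v_y = v_y0 − g t = 42.91 − 17.8 × 1.408 = 17.84 m/s.
Speed: √(vₓ² + v_y²) = √(56.94² + 17.84²) = 59.67 m/s.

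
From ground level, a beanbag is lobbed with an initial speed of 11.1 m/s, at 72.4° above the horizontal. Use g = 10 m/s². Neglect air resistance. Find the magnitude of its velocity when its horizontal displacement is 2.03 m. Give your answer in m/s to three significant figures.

5.64 m/s

Horizontal component vₓ = 11.10 cos 72.4° = 3.356 m/s; vertical v_y0 = 11.10 sin 72.4° = 10.58 m/s.
Time to reach x = 2.03 m: t = x/vₓ = 2.03/3.356 = 0.6048 s.
Vertical velocity there: v_y = v_y0 − g t = 10.58 − 10.0 × 0.6048 = 4.532 m/s.
Speed: √(vₓ² + v_y²) = √(3.356² + 4.532²) = 5.640 m/s.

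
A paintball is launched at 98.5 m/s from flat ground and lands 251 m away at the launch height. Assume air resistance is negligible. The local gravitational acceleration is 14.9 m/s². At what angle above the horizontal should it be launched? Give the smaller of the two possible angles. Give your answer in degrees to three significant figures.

11.3°

From R = (v₀²/g) sin 2θ: sin 2θ = 14.9 × 251 / 9702.2 = 0.3855.
2θ = 22.67° or 180° − 22.67° = 157.3°, so θ = 11.34° or 78.66°.
The smaller angle is 11.34°.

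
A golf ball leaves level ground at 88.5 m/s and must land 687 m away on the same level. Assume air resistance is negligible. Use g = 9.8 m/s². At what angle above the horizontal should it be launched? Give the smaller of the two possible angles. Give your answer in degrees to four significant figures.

29.64°

R = v₀² sin 2θ / g gives sin 2θ = gR/v₀² = 9.80·687/88.5² = 0.8596.
2θ = 59.27° or 180° − 59.27° = 120.7°, so θ = 29.64° or 60.36°.
The smaller angle is 29.64°.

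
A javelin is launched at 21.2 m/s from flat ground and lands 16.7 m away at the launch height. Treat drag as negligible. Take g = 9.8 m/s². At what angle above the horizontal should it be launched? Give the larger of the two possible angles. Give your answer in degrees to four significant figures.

From R = (v₀²/g) sin 2θ: sin 2θ = 9.80 × 16.7 / 449.44 = 0.3641.
2θ = 21.35° or 180° − 21.35° = 158.6°, so θ = 10.68° or 79.32°.
The larger angle is 79.32°.

79.32°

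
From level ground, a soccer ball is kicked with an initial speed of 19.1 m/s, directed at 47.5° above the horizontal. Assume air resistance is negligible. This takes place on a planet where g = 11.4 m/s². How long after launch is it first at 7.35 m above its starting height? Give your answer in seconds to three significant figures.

0.749 s

Resolve: vₓ = 19.10 cos 47.5° = 12.90 m/s and v_y0 = 19.10 sin 47.5° = 14.08 m/s.
Height y(t) = 14.08 t − 5.700 t² = 7.35 gives 5.700 t² − 14.08 t + 7.35 = 0.
t = [14.08 ± √(14.08² − 2·11.4·7.35)] / 11.4 = (14.08 ± 5.543) / 11.4, so t = 0.7491 s or t = 1.721 s.
The first (ascending) time is 0.7491 s.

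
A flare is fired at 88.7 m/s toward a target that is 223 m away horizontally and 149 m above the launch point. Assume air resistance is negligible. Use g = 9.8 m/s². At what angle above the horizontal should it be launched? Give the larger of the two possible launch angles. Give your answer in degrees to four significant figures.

80.94°

Trajectory: y = x tanθ − g x² (1 + tan²θ)/(2v₀²). With x = 223, y = 149, v₀ = 88.7, g = 9.80:
30.97 tan²θ − 223 tanθ + (180.0) = 0.
tanθ = [223 ± √(223² − 4 × 30.97 × (180.0))] / (2 × 30.97) = (223 ± 165.6) / 61.94, giving tanθ = 0.9262 or 6.274.
θ = 42.81° or 80.94°; the larger is 80.94°.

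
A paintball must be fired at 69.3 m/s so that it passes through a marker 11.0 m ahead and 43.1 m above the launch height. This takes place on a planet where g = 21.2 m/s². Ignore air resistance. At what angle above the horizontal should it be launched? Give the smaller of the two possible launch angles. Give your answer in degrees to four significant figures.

77.24°

Trajectory: y = x tanθ − g x² (1 + tan²θ)/(2v₀²). With x = 11.0, y = 43.1, v₀ = 69.3, g = 21.2:
0.2671 tan²θ − 11.0 tanθ + (43.37) = 0.
tanθ = [11.0 ± √(11.0² − 4 × 0.2671 × (43.37))] / (2 × 0.2671) = (11.0 ± 8.641) / 0.5341, giving tanθ = 4.416 or 36.77.
θ = 77.24° or 88.44°; the smaller is 77.24°.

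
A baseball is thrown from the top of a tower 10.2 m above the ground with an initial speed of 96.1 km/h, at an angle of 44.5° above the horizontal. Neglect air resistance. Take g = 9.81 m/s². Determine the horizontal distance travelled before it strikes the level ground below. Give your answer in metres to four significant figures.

81.84 m

Convert: 96.1 km/h = 96.1/3.6 = 26.69 m/s.
Resolve: vₓ = 26.69 cos 44.5° = 19.04 m/s and v_y0 = 26.69 sin 44.5° = 18.71 m/s.
With up positive and y = 0 at the ground: y(t) = 10.2 + (18.71) t − 4.905 t². Setting y = 0 and taking the positive root: t = [18.71 + √(18.71² + 2·9.81·10.2)] / 9.81 = (18.71 + 23.46) / 9.81 = 4.298 s.
Horizontal distance: R = vₓ t = 19.04 × 4.298 = 81.84 m.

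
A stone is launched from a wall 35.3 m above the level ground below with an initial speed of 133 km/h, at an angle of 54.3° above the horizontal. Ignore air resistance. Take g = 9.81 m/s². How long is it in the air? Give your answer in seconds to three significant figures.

7.13 s

Convert: 133 km/h = 133/3.6 = 36.94 m/s.
Components: vₓ = 36.94 cos 54.3° = 21.56 m/s, v_y0 = 36.94 sin 54.3° = 30.00 m/s.
Vertical motion (up positive, ground at y = 0): 4.905 t² − (30.00) t − 35.3 = 0, so t = (30.00 + √(30.00² + 2·9.81·35.3)) / 9.81 = (30.00 + 39.91) / 9.81 = 7.126 s.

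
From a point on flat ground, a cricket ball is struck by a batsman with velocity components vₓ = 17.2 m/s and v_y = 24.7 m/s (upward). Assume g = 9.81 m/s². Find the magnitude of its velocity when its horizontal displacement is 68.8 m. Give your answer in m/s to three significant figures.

x = vₓ t ⇒ t = 68.8/17.20 = 4.000 s.
Vertical velocity there: v_y = v_y0 − g t = 24.70 − 9.81 × 4.000 = −14.54 m/s.
Speed: √(vₓ² + v_y²) = √(17.20² + 14.54²) = 22.52 m/s.

22.5 m/s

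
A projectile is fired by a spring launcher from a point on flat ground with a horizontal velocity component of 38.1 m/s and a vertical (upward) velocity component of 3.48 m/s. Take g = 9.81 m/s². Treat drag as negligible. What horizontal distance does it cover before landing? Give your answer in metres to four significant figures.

Flight time T = 2 v_y0 / g = 0.7095 s.
Horizontal distance R = vₓ T = 38.10 × 0.7095 = 27.03 m.

27.03 m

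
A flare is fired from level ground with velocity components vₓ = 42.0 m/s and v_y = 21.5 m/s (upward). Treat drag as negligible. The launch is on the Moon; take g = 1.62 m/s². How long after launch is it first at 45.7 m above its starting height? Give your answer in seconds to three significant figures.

Height y(t) = 21.50 t − 0.8100 t² = 45.7 gives 0.8100 t² − 21.50 t + 45.7 = 0.
Quadratic formula: t = (21.50 ± √314.18) / 1.62 = (21.50 ± 17.73) / 1.62 → t = 2.330 s or 24.21 s.
The first (ascending) time is 2.330 s.

2.33 s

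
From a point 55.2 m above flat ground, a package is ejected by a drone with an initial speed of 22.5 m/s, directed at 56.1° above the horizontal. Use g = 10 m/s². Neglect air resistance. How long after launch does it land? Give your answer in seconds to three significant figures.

5.68 s

vₓ = 22.50 cos 56.1° = 12.55 m/s; v_y0 = 22.50 sin 56.1° = 18.68 m/s.
Vertical motion (up positive, ground at y = 0): 5.000 t² − (18.68) t − 55.2 = 0, so t = (18.68 + √(18.68² + 2·10.0·55.2)) / 10.0 = (18.68 + 38.12) / 10.0 = 5.679 s.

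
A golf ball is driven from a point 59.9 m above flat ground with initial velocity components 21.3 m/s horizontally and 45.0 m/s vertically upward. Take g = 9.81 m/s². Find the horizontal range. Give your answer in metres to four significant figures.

220.5 m

With up positive and y = 0 at the ground: y(t) = 59.9 + (45.00) t − 4.905 t². Setting y = 0 and taking the positive root: t = [45.00 + √(45.00² + 2·9.81·59.9)] / 9.81 = (45.00 + 56.57) / 9.81 = 10.35 s.
Horizontal distance: R = vₓ t = 21.30 × 10.35 = 220.5 m.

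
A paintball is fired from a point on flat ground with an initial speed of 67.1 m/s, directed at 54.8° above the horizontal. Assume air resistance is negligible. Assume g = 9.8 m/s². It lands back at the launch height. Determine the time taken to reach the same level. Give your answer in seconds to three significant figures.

11.2 s

Resolve: vₓ = 67.10 cos 54.8° = 38.68 m/s and v_y0 = 67.10 sin 54.8° = 54.83 m/s.
Landing at launch height ⇒ T = 2 v_y0 / g = 2 × 54.83 / 9.80 = 11.19 s.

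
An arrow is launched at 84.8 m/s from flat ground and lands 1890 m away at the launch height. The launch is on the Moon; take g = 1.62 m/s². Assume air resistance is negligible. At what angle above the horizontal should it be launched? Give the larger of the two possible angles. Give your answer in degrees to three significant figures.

77.4°

Level-ground range R = v₀² sin(2θ)/g ⇒ sin(2θ) = gR/v₀² = 1.62 × 1890 / 84.8² = 0.4258.
2θ = 25.20° or 180° − 25.20° = 154.8°, so θ = 12.60° or 77.40°.
The larger angle is 77.40°.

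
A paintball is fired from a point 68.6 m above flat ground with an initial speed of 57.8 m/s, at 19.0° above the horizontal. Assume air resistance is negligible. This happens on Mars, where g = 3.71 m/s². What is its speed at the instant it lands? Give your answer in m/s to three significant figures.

vₓ = 57.80 cos 19.0° = 54.65 m/s; v_y0 = 57.80 sin 19.0° = 18.82 m/s.
With up positive and y = 0 at the ground: y(t) = 68.6 + (18.82) t − 1.855 t². Setting y = 0 and taking the positive root: t = [18.82 + √(18.82² + 2·3.71·68.6)] / 3.71 = (18.82 + 29.38) / 3.71 = 12.99 s.
Vertical velocity at impact: v_y = v_y0 − g t = 18.82 − 3.71 × 12.99 = −29.38 m/s.
Speed: |v| = √(vₓ² + v_y²) = √(54.65² + 29.38²) = 62.05 m/s.

62.0 m/s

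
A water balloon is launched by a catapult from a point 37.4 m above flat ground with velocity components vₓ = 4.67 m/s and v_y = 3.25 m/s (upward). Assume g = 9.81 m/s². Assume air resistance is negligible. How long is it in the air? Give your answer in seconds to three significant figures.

Vertical motion (up positive, ground at y = 0): 4.905 t² − (3.250) t − 37.4 = 0, so t = (3.250 + √(3.250² + 2·9.81·37.4)) / 9.81 = (3.250 + 27.28) / 9.81 = 3.112 s.

3.11 s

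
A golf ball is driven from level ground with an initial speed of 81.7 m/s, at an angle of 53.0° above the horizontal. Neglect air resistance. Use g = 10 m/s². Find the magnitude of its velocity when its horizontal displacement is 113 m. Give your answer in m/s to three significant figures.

Resolve: vₓ = 81.70 cos 53.0° = 49.17 m/s and v_y0 = 81.70 sin 53.0° = 65.25 m/s.
At x = 113 m, t = x/vₓ = 113/49.17 = 2.298 s.
Vertical velocity there: v_y = v_y0 − g t = 65.25 − 10.0 × 2.298 = 42.27 m/s.
Speed: √(vₓ² + v_y²) = √(49.17² + 42.27²) = 64.84 m/s.

64.8 m/s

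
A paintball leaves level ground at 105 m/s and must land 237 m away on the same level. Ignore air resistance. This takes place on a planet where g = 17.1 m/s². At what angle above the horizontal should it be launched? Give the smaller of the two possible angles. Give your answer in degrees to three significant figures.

10.8°

Level-ground range R = v₀² sin(2θ)/g ⇒ sin(2θ) = gR/v₀² = 17.1 × 237 / 105² = 0.3676.
2θ = 21.57° or 180° − 21.57° = 158.4°, so θ = 10.78° or 79.22°.
The smaller angle is 10.78°.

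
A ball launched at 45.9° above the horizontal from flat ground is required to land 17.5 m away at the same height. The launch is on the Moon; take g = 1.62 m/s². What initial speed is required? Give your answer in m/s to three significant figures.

5.33 m/s

Level-ground range: R = v₀² sin(2θ)/g, so v₀ = √(gR / sin 2θ).
v₀ = √(1.62 × 17.5 / sin 91.80°) = √(28.35 / 0.9995) = √28.364 = 5.326 m/s.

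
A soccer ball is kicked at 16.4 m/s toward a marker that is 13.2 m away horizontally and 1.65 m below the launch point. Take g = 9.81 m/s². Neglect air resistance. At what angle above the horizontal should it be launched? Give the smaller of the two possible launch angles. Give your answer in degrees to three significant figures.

Trajectory: y = x tanθ − g x² (1 + tan²θ)/(2v₀²). With x = 13.2, y = −1.65, v₀ = 16.4, g = 9.81:
3.178 tan²θ − 13.2 tanθ + (1.528) = 0.
tanθ = [13.2 ± √(13.2² − 4 × 3.178 × (1.528))] / (2 × 3.178) = (13.2 ± 12.44) / 6.355, giving tanθ = 0.1191 or 4.035.
θ = 6.794° or 76.08°; the smaller is 6.794°.

6.79°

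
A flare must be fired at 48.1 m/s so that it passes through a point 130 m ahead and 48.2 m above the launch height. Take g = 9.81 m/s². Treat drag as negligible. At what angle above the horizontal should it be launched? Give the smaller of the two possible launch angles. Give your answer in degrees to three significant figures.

Trajectory: y = x tanθ − g x² (1 + tan²θ)/(2v₀²). With x = 130, y = 48.2, v₀ = 48.1, g = 9.81:
35.83 tan²θ − 130 tanθ + (84.03) = 0.
tanθ = [130 ± √(130² − 4 × 35.83 × (84.03))] / (2 × 35.83) = (130 ± 69.69) / 71.66, giving tanθ = 0.8416 or 2.787.
θ = 40.08° or 70.26°; the smaller is 40.08°.

40.1°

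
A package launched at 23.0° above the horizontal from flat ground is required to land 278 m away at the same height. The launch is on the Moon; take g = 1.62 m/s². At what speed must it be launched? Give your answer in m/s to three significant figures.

25.0 m/s

From R = (v₀² / g) sin 2θ: v₀ = √(gR / sin 2θ).
v₀ = √(1.62 × 278 / sin 46.00°) = √(450.4 / 0.7193) = √626.07 = 25.02 m/s.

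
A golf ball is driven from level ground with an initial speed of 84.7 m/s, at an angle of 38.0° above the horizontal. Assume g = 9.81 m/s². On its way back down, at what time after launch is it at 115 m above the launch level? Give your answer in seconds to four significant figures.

vₓ = 84.70 cos 38.0° = 66.74 m/s; v_y0 = 84.70 sin 38.0° = 52.15 m/s.
Height y(t) = 52.15 t − 4.905 t² = 115 gives 4.905 t² − 52.15 t + 115 = 0.
t = [52.15 ± √(52.15² − 2·9.81·115)] / 9.81 = (52.15 ± 21.52) / 9.81, so t = 3.122 s or t = 7.509 s.
The descending-branch root is 7.509 s.

7.509 s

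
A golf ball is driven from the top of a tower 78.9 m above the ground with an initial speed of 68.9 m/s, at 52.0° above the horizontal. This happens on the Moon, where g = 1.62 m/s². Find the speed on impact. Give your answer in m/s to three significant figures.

70.7 m/s

Horizontal component vₓ = 68.90 cos 52.0° = 42.42 m/s; vertical v_y0 = 68.90 sin 52.0° = 54.29 m/s.
Vertical motion (up positive, ground at y = 0): 0.8100 t² − (54.29) t − 78.9 = 0, so t = (54.29 + √(54.29² + 2·1.62·78.9)) / 1.62 = (54.29 + 56.60) / 1.62 = 68.45 s.
Vertical velocity at impact: v_y = v_y0 − g t = 54.29 − 1.62 × 68.45 = −56.60 m/s.
Speed: |v| = √(vₓ² + v_y²) = √(42.42² + 56.60²) = 70.73 m/s.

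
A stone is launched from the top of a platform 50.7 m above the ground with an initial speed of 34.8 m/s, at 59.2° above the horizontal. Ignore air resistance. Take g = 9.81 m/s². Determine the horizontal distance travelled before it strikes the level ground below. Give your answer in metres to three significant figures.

133 m

Components: vₓ = 34.80 cos 59.2° = 17.82 m/s, v_y0 = 34.80 sin 59.2° = 29.89 m/s.
Vertical motion (up positive, ground at y = 0): 4.905 t² − (29.89) t − 50.7 = 0, so t = (29.89 + √(29.89² + 2·9.81·50.7)) / 9.81 = (29.89 + 43.45) / 9.81 = 7.477 s.
Horizontal distance: R = vₓ t = 17.82 × 7.477 = 133.2 m.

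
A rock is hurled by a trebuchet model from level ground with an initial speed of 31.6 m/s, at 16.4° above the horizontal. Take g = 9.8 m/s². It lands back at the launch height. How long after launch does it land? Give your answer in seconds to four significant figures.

1.821 s

Resolve: vₓ = 31.60 cos 16.4° = 30.31 m/s and v_y0 = 31.60 sin 16.4° = 8.922 m/s.
It returns to y = 0 when t = 2 v_y0 / g = 2(8.922)/9.80 = 1.821 s.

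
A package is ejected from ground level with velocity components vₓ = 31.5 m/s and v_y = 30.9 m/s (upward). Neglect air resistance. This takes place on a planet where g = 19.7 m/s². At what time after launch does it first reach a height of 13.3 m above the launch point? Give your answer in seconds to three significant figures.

Height y(t) = 30.90 t − 9.850 t² = 13.3 gives 9.850 t² − 30.90 t + 13.3 = 0.
t = [30.90 ± √(30.90² − 2·19.7·13.3)] / 19.7 = (30.90 ± 20.76) / 19.7, so t = 0.5150 s or t = 2.622 s.
The first (ascending) time is 0.5150 s.

0.515 s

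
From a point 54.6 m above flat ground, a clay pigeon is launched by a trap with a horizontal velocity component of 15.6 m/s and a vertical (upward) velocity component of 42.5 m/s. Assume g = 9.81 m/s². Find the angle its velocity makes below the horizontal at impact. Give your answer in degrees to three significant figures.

73.8°

With up positive and y = 0 at the ground: y(t) = 54.6 + (42.50) t − 4.905 t². Setting y = 0 and taking the positive root: t = [42.50 + √(42.50² + 2·9.81·54.6)] / 9.81 = (42.50 + 53.64) / 9.81 = 9.800 s.
At impact: v_y = v_y0 − g t = −53.64 m/s; vₓ = 15.60 m/s.
Angle below horizontal: arctan(|v_y|/vₓ) = arctan(53.64/15.60) = 73.78°.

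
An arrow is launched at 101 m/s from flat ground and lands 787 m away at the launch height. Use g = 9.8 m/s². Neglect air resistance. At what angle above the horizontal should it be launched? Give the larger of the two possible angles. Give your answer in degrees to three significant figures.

65.4°

Level-ground range R = v₀² sin(2θ)/g ⇒ sin(2θ) = gR/v₀² = 9.80 × 787 / 101² = 0.7561.
2θ = 49.12° or 180° − 49.12° = 130.9°, so θ = 24.56° or 65.44°.
The larger angle is 65.44°.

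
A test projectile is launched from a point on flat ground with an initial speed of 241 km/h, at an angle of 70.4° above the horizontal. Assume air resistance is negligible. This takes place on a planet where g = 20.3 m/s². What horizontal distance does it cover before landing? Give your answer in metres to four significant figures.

139.5 m

Convert: 241 km/h = 241/3.6 = 66.94 m/s.
vₓ = 66.94 cos 70.4° = 22.46 m/s; v_y0 = 66.94 sin 70.4° = 63.07 m/s.
Time aloft: T = 2 v_y0 / g = 2 × 63.07 / 20.3 = 6.213 s.
Horizontal distance R = vₓ T = 22.46 × 6.213 = 139.5 m.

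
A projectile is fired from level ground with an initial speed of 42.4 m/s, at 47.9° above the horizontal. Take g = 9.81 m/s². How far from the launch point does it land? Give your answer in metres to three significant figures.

vₓ = 42.40 cos 47.9° = 28.43 m/s; v_y0 = 42.40 sin 47.9° = 31.46 m/s.
Time aloft: T = 2 v_y0 / g = 2 × 31.46 / 9.81 = 6.414 s.
Horizontal distance R = vₓ T = 28.43 × 6.414 = 182.3 m.

182 m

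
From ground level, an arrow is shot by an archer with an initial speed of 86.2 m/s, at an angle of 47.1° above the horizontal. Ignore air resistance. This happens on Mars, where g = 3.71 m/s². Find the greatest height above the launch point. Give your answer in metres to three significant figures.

Resolve: vₓ = 86.20 cos 47.1° = 58.68 m/s and v_y0 = 86.20 sin 47.1° = 63.15 m/s.
Peak height H = v_y0² / (2g) = 3987.3 / 7.420 = 537.4 m.

537 m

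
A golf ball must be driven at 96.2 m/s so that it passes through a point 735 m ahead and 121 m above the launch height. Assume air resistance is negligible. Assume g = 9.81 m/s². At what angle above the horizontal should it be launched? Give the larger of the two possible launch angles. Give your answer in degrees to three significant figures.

Trajectory: y = x tanθ − g x² (1 + tan²θ)/(2v₀²). With x = 735, y = 121, v₀ = 96.2, g = 9.81:
286.3 tan²θ − 735 tanθ + (407.3) = 0.
tanθ = [735 ± √(735² − 4 × 286.3 × (407.3))] / (2 × 286.3) = (735 ± 271.5) / 572.7, giving tanθ = 0.8094 or 1.758.
θ = 38.99° or 60.36°; the larger is 60.36°.

60.4°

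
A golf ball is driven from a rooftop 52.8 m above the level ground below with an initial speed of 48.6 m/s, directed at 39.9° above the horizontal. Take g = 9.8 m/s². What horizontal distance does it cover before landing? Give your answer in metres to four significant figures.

vₓ = 48.60 cos 39.9° = 37.28 m/s; v_y0 = 48.60 sin 39.9° = 31.17 m/s.
With up positive and y = 0 at the ground: y(t) = 52.8 + (31.17) t − 4.900 t². Setting y = 0 and taking the positive root: t = [31.17 + √(31.17² + 2·9.80·52.8)] / 9.80 = (31.17 + 44.80) / 9.80 = 7.752 s.
Horizontal distance: R = vₓ t = 37.28 × 7.752 = 289.0 m.

289.0 m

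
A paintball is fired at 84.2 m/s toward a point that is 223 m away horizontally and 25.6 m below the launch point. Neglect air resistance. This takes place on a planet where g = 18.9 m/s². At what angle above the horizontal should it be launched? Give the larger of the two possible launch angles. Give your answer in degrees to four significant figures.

Trajectory: y = x tanθ − g x² (1 + tan²θ)/(2v₀²). With x = 223, y = −25.6, v₀ = 84.2, g = 18.9:
66.29 tan²θ − 223 tanθ + (40.69) = 0.
tanθ = [223 ± √(223² − 4 × 66.29 × (40.69))] / (2 × 66.29) = (223 ± 197.3) / 132.6, giving tanθ = 0.1936 or 3.171.
θ = 10.96° or 72.50°; the larger is 72.50°.

72.50°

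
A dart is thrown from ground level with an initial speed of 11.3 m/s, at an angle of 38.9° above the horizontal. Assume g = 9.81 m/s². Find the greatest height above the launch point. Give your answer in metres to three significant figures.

Components: vₓ = 11.30 cos 38.9° = 8.794 m/s, v_y0 = 11.30 sin 38.9° = 7.096 m/s.
Peak height H = v_y0² / (2g) = 50.353 / 19.62 = 2.566 m.

2.57 m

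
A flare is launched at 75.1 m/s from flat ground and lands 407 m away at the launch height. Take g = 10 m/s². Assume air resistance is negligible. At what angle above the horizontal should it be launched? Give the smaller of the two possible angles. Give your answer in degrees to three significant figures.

23.1°

From R = (v₀²/g) sin 2θ: sin 2θ = 10.0 × 407 / 5640.0 = 0.7216.
2θ = 46.19° or 180° − 46.19° = 133.8°, so θ = 23.09° or 66.91°.
The smaller angle is 23.09°.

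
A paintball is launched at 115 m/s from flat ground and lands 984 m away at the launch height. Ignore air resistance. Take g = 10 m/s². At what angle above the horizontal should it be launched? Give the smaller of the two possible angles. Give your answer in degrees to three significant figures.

Level-ground range R = v₀² sin(2θ)/g ⇒ sin(2θ) = gR/v₀² = 10.0 × 984 / 115² = 0.7440.
2θ = 48.08° or 180° − 48.08° = 131.9°, so θ = 24.04° or 65.96°.
The smaller angle is 24.04°.

24.0°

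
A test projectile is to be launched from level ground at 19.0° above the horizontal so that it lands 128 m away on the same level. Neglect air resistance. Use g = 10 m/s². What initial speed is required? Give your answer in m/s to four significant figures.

45.60 m/s

On level ground R = v₀² sin 2θ / g ⇒ v₀ = √(gR / sin 2θ).
v₀ = √(10.0 × 128 / sin 38.00°) = √(1280 / 0.6157) = √2079.1 = 45.60 m/s.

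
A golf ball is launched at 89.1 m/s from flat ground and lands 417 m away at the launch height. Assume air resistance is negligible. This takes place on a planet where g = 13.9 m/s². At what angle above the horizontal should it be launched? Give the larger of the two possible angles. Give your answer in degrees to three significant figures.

R = v₀² sin 2θ / g gives sin 2θ = gR/v₀² = 13.9·417/89.1² = 0.7301.
2θ = 46.90° or 180° − 46.90° = 133.1°, so θ = 23.45° or 66.55°.
The larger angle is 66.55°.

66.6°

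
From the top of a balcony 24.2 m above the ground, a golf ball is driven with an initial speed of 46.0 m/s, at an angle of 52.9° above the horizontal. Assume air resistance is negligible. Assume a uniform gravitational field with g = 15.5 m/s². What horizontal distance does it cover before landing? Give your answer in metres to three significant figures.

148 m

Horizontal component vₓ = 46.00 cos 52.9° = 27.75 m/s; vertical v_y0 = 46.00 sin 52.9° = 36.69 m/s.
The projectile lands when y = 24.2 + (36.69) t − ½·15.5·t² = 0. Positive root: t = (36.69 + √(36.69² + 2·15.5·24.2)) / 15.5 = (36.69 + 45.79) / 15.5 = 5.321 s.
Horizontal distance: R = vₓ t = 27.75 × 5.321 = 147.6 m.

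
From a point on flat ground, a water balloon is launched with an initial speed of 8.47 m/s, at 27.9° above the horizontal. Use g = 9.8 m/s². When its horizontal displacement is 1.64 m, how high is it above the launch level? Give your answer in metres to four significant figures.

0.6331 m

Horizontal component vₓ = 8.470 cos 27.9° = 7.485 m/s; vertical v_y0 = 8.470 sin 27.9° = 3.963 m/s.
At x = 1.64 m, t = x/vₓ = 1.64/7.485 = 0.2191 s.
Height: y = v_y0 t − ½ g t² = 3.963 × 0.2191 − 4.900 × 0.2191² = 0.8683 − 0.2352 = 0.6331 m.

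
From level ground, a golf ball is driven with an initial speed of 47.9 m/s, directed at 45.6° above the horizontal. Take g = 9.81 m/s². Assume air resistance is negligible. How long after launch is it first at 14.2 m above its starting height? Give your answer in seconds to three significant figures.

0.443 s

vₓ = 47.90 cos 45.6° = 33.51 m/s; v_y0 = 47.90 sin 45.6° = 34.22 m/s.
Set y = v_y0 t − ½ g t² = 14.2: 4.905 t² − 34.22 t + 14.2 = 0.
Quadratic formula: t = (34.22 ± √892.63) / 9.81 = (34.22 ± 29.88) / 9.81 → t = 0.4431 s or 6.534 s.
The first (ascending) time is 0.4431 s.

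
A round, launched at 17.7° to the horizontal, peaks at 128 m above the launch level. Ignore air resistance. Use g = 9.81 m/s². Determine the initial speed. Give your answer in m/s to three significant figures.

At the peak v_y = 0, so v_y0 = √(2gH) = √(2 × 9.81 × 128) = 50.11 m/s.
v_y0 = v₀ sin θ ⇒ v₀ = 50.11 / sin 17.7° = 164.8 m/s.

165 m/s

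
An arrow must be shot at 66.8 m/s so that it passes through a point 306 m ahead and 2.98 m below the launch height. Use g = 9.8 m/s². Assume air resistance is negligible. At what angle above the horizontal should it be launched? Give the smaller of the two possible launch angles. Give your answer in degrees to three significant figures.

Trajectory: y = x tanθ − g x² (1 + tan²θ)/(2v₀²). With x = 306, y = −2.98, v₀ = 66.8, g = 9.80:
102.8 tan²θ − 306 tanθ + (99.84) = 0.
tanθ = [306 ± √(306² − 4 × 102.8 × (99.84))] / (2 × 102.8) = (306 ± 229.3) / 205.6, giving tanθ = 0.3730 or 2.603.
θ = 20.46° or 68.98°; the smaller is 20.46°.

20.5°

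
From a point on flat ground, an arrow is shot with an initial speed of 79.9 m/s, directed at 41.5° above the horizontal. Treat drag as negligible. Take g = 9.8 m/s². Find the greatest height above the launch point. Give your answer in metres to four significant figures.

143.0 m

vₓ = 79.90 cos 41.5° = 59.84 m/s; v_y0 = 79.90 sin 41.5° = 52.94 m/s.
At the apex v_y = 0, so H = v_y0²/(2g) = 52.94²/19.60 = 143.0 m.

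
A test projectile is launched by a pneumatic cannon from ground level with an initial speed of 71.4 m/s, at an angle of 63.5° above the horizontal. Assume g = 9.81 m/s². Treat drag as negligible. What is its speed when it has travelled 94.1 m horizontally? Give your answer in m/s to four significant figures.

Resolve: vₓ = 71.40 cos 63.5° = 31.86 m/s and v_y0 = 71.40 sin 63.5° = 63.90 m/s.
x = vₓ t ⇒ t = 94.1/31.86 = 2.954 s.
Vertical velocity there: v_y = v_y0 − g t = 63.90 − 9.81 × 2.954 = 34.92 m/s.
Speed: √(vₓ² + v_y²) = √(31.86² + 34.92²) = 47.27 m/s.

47.27 m/s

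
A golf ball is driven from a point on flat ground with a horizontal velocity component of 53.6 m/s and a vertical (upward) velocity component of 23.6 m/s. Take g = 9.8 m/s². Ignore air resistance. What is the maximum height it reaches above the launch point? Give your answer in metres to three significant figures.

Peak height H = v_y0² / (2g) = 556.96 / 19.60 = 28.42 m.

28.4 m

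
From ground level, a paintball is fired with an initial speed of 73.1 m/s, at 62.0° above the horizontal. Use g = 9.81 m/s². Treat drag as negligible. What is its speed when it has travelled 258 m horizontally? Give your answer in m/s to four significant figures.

35.53 m/s

vₓ = 73.10 cos 62.0° = 34.32 m/s; v_y0 = 73.10 sin 62.0° = 64.54 m/s.
Time to reach x = 258 m: t = x/vₓ = 258/34.32 = 7.518 s.
Vertical velocity there: v_y = v_y0 − g t = 64.54 − 9.81 × 7.518 = −9.207 m/s.
Speed: √(vₓ² + v_y²) = √(34.32² + 9.207²) = 35.53 m/s.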